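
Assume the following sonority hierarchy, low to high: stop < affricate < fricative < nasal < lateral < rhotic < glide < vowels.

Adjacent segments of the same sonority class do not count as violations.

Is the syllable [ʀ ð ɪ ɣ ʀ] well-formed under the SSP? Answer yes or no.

Onset: /ʀ/ is a rhotic (sonority 6), /ð/ is a fricative (sonority 3); then the nucleus /ɪ/ (sonority 8).
Onset profile 6-3-8 — does not rise throughout.
Coda: /ɣ/ is a fricative (sonority 3), /ʀ/ is a rhotic (sonority 6).
Coda profile 8-3-6 — does not fall throughout.

no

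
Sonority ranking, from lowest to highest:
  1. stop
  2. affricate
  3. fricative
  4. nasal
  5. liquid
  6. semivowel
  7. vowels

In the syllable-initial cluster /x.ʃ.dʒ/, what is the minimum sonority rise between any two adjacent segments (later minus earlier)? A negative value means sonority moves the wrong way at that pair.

-1

/x/ is a fricative (sonority 3).
/ʃ/ is a fricative (sonority 3).
/dʒ/ is an affricate (sonority 2).
/x/→/ʃ/: change +0.
/ʃ/→/dʒ/: change -1.
Minimum = -1.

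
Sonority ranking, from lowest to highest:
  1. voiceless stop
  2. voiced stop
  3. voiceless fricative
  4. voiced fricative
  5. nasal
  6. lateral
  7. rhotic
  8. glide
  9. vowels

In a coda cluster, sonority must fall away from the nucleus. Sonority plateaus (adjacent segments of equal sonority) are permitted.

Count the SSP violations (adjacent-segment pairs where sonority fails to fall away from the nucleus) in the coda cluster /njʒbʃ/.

/n/: nasal = 5.
/j/: glide = 8.
/ʒ/: voiced fricative = 4.
/b/: voiced stop = 2.
/ʃ/: voiceless fricative = 3.
/n/→/j/: 5→8 (does not fall) — violation.
/j/→/ʒ/: 8→4 (falls) — ok.
/ʒ/→/b/: 4→2 (falls) — ok.
/b/→/ʃ/: 2→3 (does not fall) — violation.

2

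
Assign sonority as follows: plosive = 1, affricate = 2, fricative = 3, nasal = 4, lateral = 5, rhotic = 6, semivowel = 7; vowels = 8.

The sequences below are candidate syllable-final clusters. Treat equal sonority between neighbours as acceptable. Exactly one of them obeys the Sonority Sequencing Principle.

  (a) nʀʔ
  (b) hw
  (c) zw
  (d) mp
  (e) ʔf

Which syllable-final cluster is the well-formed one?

(a) 4-6-1 → violates
(b) 3-7 → violates
(c) 3-7 → violates
(d) 4-1 → obeys
(e) 1-3 → violates

d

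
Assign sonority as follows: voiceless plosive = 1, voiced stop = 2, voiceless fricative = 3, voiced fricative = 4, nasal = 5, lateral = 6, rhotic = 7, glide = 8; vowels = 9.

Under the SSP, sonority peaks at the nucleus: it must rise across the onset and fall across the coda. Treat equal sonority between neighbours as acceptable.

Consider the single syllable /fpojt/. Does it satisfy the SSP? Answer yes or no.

Onset: /f/ is a voiceless fricative (sonority 3), /p/ is a voiceless plosive (sonority 1); then the nucleus /o/ (sonority 9).
Onset profile 3-1-9 — does not rise throughout.
Coda: /j/ is a glide (sonority 8), /t/ is a voiceless plosive (sonority 1).
Coda profile 9-8-1 — falls from the nucleus.

no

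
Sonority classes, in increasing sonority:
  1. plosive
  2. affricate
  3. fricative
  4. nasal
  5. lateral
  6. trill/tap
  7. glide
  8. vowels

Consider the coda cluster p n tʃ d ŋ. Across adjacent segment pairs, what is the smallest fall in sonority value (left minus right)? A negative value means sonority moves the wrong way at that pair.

/p/ is a plosive (sonority 1).
/n/ is a nasal (sonority 4).
/tʃ/ is an affricate (sonority 2).
/d/ is a plosive (sonority 1).
/ŋ/ is a nasal (sonority 4).
/p/→/n/: change -3.
/n/→/tʃ/: change +2.
/tʃ/→/d/: change +1.
/d/→/ŋ/: change -3.
Minimum = -3.

-3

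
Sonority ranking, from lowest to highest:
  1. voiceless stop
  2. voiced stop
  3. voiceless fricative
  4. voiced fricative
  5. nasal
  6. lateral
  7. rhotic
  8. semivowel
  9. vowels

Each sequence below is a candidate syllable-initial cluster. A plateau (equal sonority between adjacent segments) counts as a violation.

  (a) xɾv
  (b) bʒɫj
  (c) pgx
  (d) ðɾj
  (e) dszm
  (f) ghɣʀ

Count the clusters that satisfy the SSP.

(a) xɾv: profile 3-7-4 — violates.
(b) bʒɫj: profile 2-4-6-8 — obeys.
(c) pgx: profile 1-2-3 — obeys.
(d) ðɾj: profile 4-7-8 — obeys.
(e) dszm: profile 2-3-4-5 — obeys.
(f) ghɣʀ: profile 2-3-4-7 — obeys.

5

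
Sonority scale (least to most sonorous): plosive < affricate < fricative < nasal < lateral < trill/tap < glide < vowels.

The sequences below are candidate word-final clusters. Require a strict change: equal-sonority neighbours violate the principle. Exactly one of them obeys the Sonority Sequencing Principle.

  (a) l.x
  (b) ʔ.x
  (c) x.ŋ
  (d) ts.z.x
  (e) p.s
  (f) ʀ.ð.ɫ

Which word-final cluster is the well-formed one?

a

(a) sonority 5-3: well-formed.
(b) sonority 1-3: ill-formed.
(c) sonority 3-4: ill-formed.
(d) sonority 2-3-3: ill-formed.
(e) sonority 1-3: ill-formed.
(f) sonority 6-3-5: ill-formed.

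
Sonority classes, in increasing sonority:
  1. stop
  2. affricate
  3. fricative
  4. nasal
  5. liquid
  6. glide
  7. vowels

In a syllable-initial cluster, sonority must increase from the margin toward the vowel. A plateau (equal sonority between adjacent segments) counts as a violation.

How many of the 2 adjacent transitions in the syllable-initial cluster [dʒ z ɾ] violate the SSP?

0

/dʒ/ — affricate, sonority 2.
/z/ — fricative, sonority 3.
/ɾ/ — liquid, sonority 5.
/dʒ/→/z/: 2→3 (rises) — ok.
/z/→/ɾ/: 3→5 (rises) — ok.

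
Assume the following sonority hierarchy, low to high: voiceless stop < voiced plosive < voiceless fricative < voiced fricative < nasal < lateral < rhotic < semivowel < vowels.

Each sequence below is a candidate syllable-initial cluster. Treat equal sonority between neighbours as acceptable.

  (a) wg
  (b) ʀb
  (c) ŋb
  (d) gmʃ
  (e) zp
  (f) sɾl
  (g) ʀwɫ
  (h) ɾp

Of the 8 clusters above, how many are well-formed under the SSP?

0

(a) wg: profile 8-2 — violates.
(b) ʀb: profile 7-2 — violates.
(c) ŋb: profile 5-2 — violates.
(d) gmʃ: profile 2-5-3 — violates.
(e) zp: profile 4-1 — violates.
(f) sɾl: profile 3-7-6 — violates.
(g) ʀwɫ: profile 7-8-6 — violates.
(h) ɾp: profile 7-1 — violates.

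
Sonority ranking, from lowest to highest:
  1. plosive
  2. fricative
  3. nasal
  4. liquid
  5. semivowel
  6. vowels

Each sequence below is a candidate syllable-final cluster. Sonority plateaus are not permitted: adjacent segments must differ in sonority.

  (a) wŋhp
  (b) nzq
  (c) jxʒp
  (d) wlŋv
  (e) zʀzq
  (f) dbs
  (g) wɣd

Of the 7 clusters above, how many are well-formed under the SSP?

(a) 5-3-2-1 → obeys
(b) 3-2-1 → obeys
(c) 5-2-2-1 → violates
(d) 5-4-3-2 → obeys
(e) 2-4-2-1 → violates
(f) 1-1-2 → violates
(g) 5-2-1 → obeys

4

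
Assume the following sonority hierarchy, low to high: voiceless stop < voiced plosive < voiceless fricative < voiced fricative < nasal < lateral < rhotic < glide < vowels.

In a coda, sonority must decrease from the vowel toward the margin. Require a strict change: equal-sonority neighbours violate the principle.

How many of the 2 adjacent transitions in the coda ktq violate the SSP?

2

/k/ is a voiceless stop (sonority 1).
/t/ is a voiceless stop (sonority 1).
/q/ is a voiceless stop (sonority 1).
/k/→/t/: 1→1 (plateau) — violation.
/t/→/q/: 1→1 (plateau) — violation.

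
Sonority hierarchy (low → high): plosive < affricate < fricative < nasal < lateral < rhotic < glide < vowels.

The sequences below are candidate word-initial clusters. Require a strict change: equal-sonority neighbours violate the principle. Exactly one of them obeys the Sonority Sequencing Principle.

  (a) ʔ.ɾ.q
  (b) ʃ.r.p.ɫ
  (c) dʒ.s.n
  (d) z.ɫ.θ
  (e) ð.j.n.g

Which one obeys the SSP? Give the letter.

(a) sonority 1-6-1: ill-formed.
(b) sonority 3-6-1-5: ill-formed.
(c) sonority 2-3-4: well-formed.
(d) sonority 3-5-3: ill-formed.
(e) sonority 3-7-4-1: ill-formed.

c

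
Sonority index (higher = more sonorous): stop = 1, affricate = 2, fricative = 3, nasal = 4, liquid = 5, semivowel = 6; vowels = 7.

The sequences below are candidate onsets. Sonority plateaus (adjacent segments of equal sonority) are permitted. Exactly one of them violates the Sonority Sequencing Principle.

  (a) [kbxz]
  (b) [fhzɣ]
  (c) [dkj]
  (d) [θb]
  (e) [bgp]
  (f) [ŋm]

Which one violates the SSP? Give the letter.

(a) [kbxz]: profile 1-1-3-3 — obeys.
(b) [fhzɣ]: profile 3-3-3-3 — obeys.
(c) [dkj]: profile 1-1-6 — obeys.
(d) [θb]: profile 3-1 — violates.
(e) [bgp]: profile 1-1-1 — obeys.
(f) [ŋm]: profile 4-4 — obeys.

d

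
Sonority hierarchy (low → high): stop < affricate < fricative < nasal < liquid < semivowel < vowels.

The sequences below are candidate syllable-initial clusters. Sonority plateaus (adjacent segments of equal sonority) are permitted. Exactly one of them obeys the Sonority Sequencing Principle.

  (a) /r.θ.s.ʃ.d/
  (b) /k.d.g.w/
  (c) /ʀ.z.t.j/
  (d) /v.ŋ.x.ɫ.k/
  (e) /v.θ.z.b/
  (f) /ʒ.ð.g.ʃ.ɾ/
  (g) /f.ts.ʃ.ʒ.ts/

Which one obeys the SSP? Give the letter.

(a) /r.θ.s.ʃ.d/: profile 5-3-3-3-1 — violates.
(b) /k.d.g.w/: profile 1-1-1-6 — obeys.
(c) /ʀ.z.t.j/: profile 5-3-1-6 — violates.
(d) /v.ŋ.x.ɫ.k/: profile 3-4-3-5-1 — violates.
(e) /v.θ.z.b/: profile 3-3-3-1 — violates.
(f) /ʒ.ð.g.ʃ.ɾ/: profile 3-3-1-3-5 — violates.
(g) /f.ts.ʃ.ʒ.ts/: profile 3-2-3-3-2 — violates.

b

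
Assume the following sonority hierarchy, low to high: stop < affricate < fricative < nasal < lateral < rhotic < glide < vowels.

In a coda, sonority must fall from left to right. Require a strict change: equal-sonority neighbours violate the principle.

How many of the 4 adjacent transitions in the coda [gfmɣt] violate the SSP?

/g/ — stop, sonority 1.
/f/ — fricative, sonority 3.
/m/ — nasal, sonority 4.
/ɣ/ — fricative, sonority 3.
/t/ — stop, sonority 1.
/g/→/f/: 1→3 (does not fall) — violation.
/f/→/m/: 3→4 (does not fall) — violation.
/m/→/ɣ/: 4→3 (falls) — ok.
/ɣ/→/t/: 3→1 (falls) — ok.

2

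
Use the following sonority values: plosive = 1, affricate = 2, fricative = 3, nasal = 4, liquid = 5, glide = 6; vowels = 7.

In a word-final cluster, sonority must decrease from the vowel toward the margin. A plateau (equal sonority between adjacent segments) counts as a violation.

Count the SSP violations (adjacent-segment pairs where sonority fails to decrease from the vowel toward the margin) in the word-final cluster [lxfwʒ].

/l/: liquid = 5.
/x/: fricative = 3.
/f/: fricative = 3.
/w/: glide = 6.
/ʒ/: fricative = 3.
/l/→/x/: 5→3 (falls) — ok.
/x/→/f/: 3→3 (plateau) — violation.
/f/→/w/: 3→6 (does not fall) — violation.
/w/→/ʒ/: 6→3 (falls) — ok.

2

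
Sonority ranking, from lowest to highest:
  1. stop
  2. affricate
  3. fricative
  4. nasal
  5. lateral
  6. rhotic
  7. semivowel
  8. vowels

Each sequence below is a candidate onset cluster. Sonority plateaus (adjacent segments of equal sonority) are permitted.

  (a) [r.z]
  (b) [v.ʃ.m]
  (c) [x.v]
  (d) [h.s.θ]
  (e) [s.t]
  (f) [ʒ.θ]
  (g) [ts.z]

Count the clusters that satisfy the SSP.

(a) [r.z]: profile 6-3 — violates.
(b) [v.ʃ.m]: profile 3-3-4 — obeys.
(c) [x.v]: profile 3-3 — obeys.
(d) [h.s.θ]: profile 3-3-3 — obeys.
(e) [s.t]: profile 3-1 — violates.
(f) [ʒ.θ]: profile 3-3 — obeys.
(g) [ts.z]: profile 2-3 — obeys.

5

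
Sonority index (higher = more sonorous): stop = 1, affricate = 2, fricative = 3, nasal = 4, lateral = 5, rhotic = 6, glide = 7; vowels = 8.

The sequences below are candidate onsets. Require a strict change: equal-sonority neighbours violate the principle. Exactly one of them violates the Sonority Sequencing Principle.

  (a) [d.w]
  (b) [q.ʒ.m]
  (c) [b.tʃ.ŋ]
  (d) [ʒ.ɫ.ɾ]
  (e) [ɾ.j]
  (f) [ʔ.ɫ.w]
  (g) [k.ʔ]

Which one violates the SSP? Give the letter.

(a) [d.w]: profile 1-7 — obeys.
(b) [q.ʒ.m]: profile 1-3-4 — obeys.
(c) [b.tʃ.ŋ]: profile 1-2-4 — obeys.
(d) [ʒ.ɫ.ɾ]: profile 3-5-6 — obeys.
(e) [ɾ.j]: profile 6-7 — obeys.
(f) [ʔ.ɫ.w]: profile 1-5-7 — obeys.
(g) [k.ʔ]: profile 1-1 — violates.

g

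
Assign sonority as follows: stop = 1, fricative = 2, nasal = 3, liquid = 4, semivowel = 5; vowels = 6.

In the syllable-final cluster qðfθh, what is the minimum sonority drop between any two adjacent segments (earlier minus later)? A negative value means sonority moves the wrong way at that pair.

/q/ is a stop (sonority 1).
/ð/ is a fricative (sonority 2).
/f/ is a fricative (sonority 2).
/θ/ is a fricative (sonority 2).
/h/ is a fricative (sonority 2).
/q/→/ð/: change -1.
/ð/→/f/: change +0.
/f/→/θ/: change +0.
/θ/→/h/: change +0.
Minimum = -1.

-1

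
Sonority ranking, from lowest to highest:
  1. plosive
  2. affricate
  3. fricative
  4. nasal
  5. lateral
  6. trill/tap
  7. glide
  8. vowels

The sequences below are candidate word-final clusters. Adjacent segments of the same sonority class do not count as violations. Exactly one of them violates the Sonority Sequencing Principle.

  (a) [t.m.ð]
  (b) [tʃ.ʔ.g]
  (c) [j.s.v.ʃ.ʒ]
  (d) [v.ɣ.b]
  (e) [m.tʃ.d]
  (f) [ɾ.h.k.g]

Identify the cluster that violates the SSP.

a

(a) sonority 1-4-3: ill-formed.
(b) sonority 2-1-1: well-formed.
(c) sonority 7-3-3-3-3: well-formed.
(d) sonority 3-3-1: well-formed.
(e) sonority 4-2-1: well-formed.
(f) sonority 6-3-1-1: well-formed.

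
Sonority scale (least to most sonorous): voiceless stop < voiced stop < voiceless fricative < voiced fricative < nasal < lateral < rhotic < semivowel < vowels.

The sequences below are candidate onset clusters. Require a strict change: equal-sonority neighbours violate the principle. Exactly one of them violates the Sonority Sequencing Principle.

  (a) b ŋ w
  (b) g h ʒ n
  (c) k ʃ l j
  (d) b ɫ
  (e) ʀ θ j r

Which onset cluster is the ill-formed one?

(a) sonority 2-5-8: well-formed.
(b) sonority 2-3-4-5: well-formed.
(c) sonority 1-3-6-8: well-formed.
(d) sonority 2-6: well-formed.
(e) sonority 7-3-8-7: ill-formed.

e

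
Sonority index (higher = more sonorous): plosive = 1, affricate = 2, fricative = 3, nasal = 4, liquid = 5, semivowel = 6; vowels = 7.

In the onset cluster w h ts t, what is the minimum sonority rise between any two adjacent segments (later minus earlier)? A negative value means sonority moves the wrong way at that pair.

/w/ is a semivowel (sonority 6).
/h/ is a fricative (sonority 3).
/ts/ is an affricate (sonority 2).
/t/ is a plosive (sonority 1).
/w/→/h/: change -3.
/h/→/ts/: change -1.
/ts/→/t/: change -1.
Minimum = -3.

-3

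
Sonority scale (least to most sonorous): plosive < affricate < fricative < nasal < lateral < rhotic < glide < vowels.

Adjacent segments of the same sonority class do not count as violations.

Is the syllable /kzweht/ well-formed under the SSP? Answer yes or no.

Onset: /k/ is a plosive (sonority 1), /z/ is a fricative (sonority 3), /w/ is a glide (sonority 7); then the nucleus /e/ (sonority 8).
Onset profile 1-3-7-8 — rises to the nucleus.
Coda: /h/ is a fricative (sonority 3), /t/ is a plosive (sonority 1).
Coda profile 8-3-1 — falls from the nucleus.

yes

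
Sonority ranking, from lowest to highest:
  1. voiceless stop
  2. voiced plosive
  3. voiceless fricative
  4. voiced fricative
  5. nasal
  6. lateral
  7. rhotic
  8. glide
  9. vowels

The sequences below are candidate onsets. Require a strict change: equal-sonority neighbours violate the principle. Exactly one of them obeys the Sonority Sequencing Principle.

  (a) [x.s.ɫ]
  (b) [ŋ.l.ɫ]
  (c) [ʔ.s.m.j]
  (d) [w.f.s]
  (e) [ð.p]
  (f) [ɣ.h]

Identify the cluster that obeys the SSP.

(a) 3-3-6 → violates
(b) 5-6-6 → violates
(c) 1-3-5-8 → obeys
(d) 8-3-3 → violates
(e) 4-1 → violates
(f) 4-3 → violates

c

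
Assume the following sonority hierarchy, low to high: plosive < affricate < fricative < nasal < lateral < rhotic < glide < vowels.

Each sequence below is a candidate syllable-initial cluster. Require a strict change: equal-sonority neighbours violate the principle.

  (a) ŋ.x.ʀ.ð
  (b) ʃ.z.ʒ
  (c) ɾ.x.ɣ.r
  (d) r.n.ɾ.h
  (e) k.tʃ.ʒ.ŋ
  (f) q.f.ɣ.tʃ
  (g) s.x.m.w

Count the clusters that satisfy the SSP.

1

(a) 4-3-6-3 → violates
(b) 3-3-3 → violates
(c) 6-3-3-6 → violates
(d) 6-4-6-3 → violates
(e) 1-2-3-4 → obeys
(f) 1-3-3-2 → violates
(g) 3-3-4-7 → violates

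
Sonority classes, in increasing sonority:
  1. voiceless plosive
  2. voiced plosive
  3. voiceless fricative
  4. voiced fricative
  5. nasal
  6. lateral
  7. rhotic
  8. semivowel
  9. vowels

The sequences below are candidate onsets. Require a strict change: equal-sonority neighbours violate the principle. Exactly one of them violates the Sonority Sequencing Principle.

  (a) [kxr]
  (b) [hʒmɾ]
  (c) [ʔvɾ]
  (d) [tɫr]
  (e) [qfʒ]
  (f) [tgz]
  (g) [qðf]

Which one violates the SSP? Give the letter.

(a) 1-3-7 → obeys
(b) 3-4-5-7 → obeys
(c) 1-4-7 → obeys
(d) 1-6-7 → obeys
(e) 1-3-4 → obeys
(f) 1-2-4 → obeys
(g) 1-4-3 → violates

g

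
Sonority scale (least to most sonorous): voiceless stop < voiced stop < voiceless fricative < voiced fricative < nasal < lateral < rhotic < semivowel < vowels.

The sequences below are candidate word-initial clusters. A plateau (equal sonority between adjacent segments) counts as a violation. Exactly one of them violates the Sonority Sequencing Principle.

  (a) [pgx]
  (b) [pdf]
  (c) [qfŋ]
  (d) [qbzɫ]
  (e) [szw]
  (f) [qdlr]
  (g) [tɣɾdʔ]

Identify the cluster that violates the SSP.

g

(a) 1-2-3 → obeys
(b) 1-2-3 → obeys
(c) 1-3-5 → obeys
(d) 1-2-4-6 → obeys
(e) 3-4-8 → obeys
(f) 1-2-6-7 → obeys
(g) 1-4-7-2-1 → violates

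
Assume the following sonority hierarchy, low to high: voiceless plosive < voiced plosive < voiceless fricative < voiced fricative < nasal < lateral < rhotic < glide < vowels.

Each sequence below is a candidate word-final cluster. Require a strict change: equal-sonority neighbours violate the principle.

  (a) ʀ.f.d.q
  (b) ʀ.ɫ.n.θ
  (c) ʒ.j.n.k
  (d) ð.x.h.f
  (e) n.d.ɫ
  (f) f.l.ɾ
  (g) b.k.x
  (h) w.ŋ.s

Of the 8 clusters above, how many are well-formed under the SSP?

(a) ʀ.f.d.q: profile 7-3-2-1 — obeys.
(b) ʀ.ɫ.n.θ: profile 7-6-5-3 — obeys.
(c) ʒ.j.n.k: profile 4-8-5-1 — violates.
(d) ð.x.h.f: profile 4-3-3-3 — violates.
(e) n.d.ɫ: profile 5-2-6 — violates.
(f) f.l.ɾ: profile 3-6-7 — violates.
(g) b.k.x: profile 2-1-3 — violates.
(h) w.ŋ.s: profile 8-5-3 — obeys.

3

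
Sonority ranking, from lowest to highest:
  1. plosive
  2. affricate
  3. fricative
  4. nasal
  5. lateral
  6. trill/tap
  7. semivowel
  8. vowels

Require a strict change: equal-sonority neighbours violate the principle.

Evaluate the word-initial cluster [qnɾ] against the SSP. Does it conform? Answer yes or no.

/q/ is a plosive (sonority 1).
/n/ is a nasal (sonority 4).
/ɾ/ is a trill/tap (sonority 6).
The profile 1-4-6 strictly rises, so the word-initial cluster satisfies the SSP.

yes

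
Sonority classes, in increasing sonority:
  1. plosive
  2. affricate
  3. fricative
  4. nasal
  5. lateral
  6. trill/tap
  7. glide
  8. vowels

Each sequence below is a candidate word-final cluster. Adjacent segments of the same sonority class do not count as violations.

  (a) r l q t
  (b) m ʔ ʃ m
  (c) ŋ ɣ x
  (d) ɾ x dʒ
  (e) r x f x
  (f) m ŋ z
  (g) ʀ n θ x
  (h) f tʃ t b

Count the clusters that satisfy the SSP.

(a) r l q t: profile 6-5-1-1 — obeys.
(b) m ʔ ʃ m: profile 4-1-3-4 — violates.
(c) ŋ ɣ x: profile 4-3-3 — obeys.
(d) ɾ x dʒ: profile 6-3-2 — obeys.
(e) r x f x: profile 6-3-3-3 — obeys.
(f) m ŋ z: profile 4-4-3 — obeys.
(g) ʀ n θ x: profile 6-4-3-3 — obeys.
(h) f tʃ t b: profile 3-2-1-1 — obeys.

7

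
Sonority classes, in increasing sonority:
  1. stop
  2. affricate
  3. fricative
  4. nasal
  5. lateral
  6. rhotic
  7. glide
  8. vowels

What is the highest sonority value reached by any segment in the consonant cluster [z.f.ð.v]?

/z/ — fricative, sonority 3.
/f/ — fricative, sonority 3.
/ð/ — fricative, sonority 3.
/v/ — fricative, sonority 3.
The maximum is 3.

3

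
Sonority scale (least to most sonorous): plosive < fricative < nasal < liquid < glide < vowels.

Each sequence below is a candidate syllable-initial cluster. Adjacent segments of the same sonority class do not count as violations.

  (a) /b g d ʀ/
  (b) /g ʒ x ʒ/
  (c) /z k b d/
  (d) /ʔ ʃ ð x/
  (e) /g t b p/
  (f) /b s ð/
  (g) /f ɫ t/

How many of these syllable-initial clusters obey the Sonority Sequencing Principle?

5

(a) 1-1-1-4 → obeys
(b) 1-2-2-2 → obeys
(c) 2-1-1-1 → violates
(d) 1-2-2-2 → obeys
(e) 1-1-1-1 → obeys
(f) 1-2-2 → obeys
(g) 2-4-1 → violates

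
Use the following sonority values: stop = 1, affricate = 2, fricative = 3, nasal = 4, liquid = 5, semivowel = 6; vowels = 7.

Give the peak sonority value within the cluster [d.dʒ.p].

2

/d/ is a stop (sonority 1).
/dʒ/ is an affricate (sonority 2).
/p/ is a stop (sonority 1).
The maximum is 2.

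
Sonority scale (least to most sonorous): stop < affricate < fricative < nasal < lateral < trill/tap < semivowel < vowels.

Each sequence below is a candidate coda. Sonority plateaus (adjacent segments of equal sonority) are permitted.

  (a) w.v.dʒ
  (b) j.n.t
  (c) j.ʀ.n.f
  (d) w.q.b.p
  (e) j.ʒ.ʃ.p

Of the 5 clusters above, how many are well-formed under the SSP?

(a) sonority 7-3-2: well-formed.
(b) sonority 7-4-1: well-formed.
(c) sonority 7-6-4-3: well-formed.
(d) sonority 7-1-1-1: well-formed.
(e) sonority 7-3-3-1: well-formed.

5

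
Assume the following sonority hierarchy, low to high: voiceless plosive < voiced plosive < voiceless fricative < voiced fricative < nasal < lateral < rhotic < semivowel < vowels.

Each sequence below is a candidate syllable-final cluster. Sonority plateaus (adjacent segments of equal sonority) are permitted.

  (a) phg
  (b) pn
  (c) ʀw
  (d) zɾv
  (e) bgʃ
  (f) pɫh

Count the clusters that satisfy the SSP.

(a) sonority 1-3-2: ill-formed.
(b) sonority 1-5: ill-formed.
(c) sonority 7-8: ill-formed.
(d) sonority 4-7-4: ill-formed.
(e) sonority 2-2-3: ill-formed.
(f) sonority 1-6-3: ill-formed.

0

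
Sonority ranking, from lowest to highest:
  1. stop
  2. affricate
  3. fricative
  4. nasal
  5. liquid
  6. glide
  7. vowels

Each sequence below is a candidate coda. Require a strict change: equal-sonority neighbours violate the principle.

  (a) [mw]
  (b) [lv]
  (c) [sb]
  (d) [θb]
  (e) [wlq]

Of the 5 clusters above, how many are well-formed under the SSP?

4

(a) sonority 4-6: ill-formed.
(b) sonority 5-3: well-formed.
(c) sonority 3-1: well-formed.
(d) sonority 3-1: well-formed.
(e) sonority 6-5-1: well-formed.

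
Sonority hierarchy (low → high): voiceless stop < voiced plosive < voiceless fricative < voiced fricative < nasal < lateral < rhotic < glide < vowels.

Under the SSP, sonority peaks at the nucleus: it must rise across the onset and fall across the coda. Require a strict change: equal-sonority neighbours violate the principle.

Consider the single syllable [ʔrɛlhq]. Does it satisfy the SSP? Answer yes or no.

yes

Onset: /ʔ/ is a voiceless stop (sonority 1), /r/ is a rhotic (sonority 7); then the nucleus /ɛ/ (sonority 9).
Onset profile 1-7-9 — rises to the nucleus.
Coda: /l/ is a lateral (sonority 6), /h/ is a voiceless fricative (sonority 3), /q/ is a voiceless stop (sonority 1).
Coda profile 9-6-3-1 — falls from the nucleus.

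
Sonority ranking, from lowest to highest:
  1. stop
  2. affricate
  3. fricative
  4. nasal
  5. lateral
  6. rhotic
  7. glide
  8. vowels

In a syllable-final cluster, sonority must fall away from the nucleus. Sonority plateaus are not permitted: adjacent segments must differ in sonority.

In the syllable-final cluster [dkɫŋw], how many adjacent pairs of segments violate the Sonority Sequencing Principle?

/d/ is a stop (sonority 1).
/k/ is a stop (sonority 1).
/ɫ/ is a lateral (sonority 5).
/ŋ/ is a nasal (sonority 4).
/w/ is a glide (sonority 7).
/d/→/k/: 1→1 (plateau) — violation.
/k/→/ɫ/: 1→5 (does not fall) — violation.
/ɫ/→/ŋ/: 5→4 (falls) — ok.
/ŋ/→/w/: 4→7 (does not fall) — violation.

3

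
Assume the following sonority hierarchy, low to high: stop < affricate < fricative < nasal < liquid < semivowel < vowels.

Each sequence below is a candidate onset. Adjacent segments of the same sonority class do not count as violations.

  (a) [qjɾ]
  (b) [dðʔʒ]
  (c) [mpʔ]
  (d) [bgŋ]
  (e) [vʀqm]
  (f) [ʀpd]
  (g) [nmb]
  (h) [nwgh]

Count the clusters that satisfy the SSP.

1

(a) 1-6-5 → violates
(b) 1-3-1-3 → violates
(c) 4-1-1 → violates
(d) 1-1-4 → obeys
(e) 3-5-1-4 → violates
(f) 5-1-1 → violates
(g) 4-4-1 → violates
(h) 4-6-1-3 → violates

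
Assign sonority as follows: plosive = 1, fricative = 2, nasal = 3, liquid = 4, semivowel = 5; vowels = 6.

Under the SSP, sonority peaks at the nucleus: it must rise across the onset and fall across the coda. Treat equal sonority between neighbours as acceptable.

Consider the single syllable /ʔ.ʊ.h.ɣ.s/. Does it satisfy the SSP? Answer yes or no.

yes

Onset: /ʔ/ is a plosive (sonority 1); then the nucleus /ʊ/ (sonority 6).
Onset profile 1-6 — rises to the nucleus.
Coda: /h/ is a fricative (sonority 2), /ɣ/ is a fricative (sonority 2), /s/ is a fricative (sonority 2).
Coda profile 6-2-2-2 — falls from the nucleus.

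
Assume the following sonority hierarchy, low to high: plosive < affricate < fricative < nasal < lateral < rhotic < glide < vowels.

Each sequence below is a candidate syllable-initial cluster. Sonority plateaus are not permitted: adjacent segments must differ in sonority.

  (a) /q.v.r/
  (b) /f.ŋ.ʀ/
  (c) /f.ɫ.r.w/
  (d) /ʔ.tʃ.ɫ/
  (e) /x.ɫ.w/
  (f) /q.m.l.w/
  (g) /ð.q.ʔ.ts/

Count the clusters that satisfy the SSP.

(a) sonority 1-3-6: well-formed.
(b) sonority 3-4-6: well-formed.
(c) sonority 3-5-6-7: well-formed.
(d) sonority 1-2-5: well-formed.
(e) sonority 3-5-7: well-formed.
(f) sonority 1-4-5-7: well-formed.
(g) sonority 3-1-1-2: ill-formed.

6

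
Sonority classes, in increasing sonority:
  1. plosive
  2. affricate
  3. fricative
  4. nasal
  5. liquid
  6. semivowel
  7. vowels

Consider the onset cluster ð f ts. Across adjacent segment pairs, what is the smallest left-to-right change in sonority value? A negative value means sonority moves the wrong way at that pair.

-1

/ð/: fricative = 3.
/f/: fricative = 3.
/ts/: affricate = 2.
/ð/→/f/: change +0.
/f/→/ts/: change -1.
Minimum = -1.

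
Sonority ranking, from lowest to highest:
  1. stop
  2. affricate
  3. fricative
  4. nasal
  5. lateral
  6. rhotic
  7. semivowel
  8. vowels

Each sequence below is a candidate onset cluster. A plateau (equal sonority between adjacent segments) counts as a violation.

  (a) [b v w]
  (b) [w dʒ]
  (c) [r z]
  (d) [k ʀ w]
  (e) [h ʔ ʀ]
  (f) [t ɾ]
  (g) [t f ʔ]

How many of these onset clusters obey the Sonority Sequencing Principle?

3

(a) 1-3-7 → obeys
(b) 7-2 → violates
(c) 6-3 → violates
(d) 1-6-7 → obeys
(e) 3-1-6 → violates
(f) 1-6 → obeys
(g) 1-3-1 → violates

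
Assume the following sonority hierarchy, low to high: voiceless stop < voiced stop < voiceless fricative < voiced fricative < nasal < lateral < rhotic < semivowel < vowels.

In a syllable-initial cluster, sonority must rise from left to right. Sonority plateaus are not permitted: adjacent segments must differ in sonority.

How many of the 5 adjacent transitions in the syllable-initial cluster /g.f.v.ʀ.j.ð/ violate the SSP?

1

/g/: voiced stop = 2.
/f/: voiceless fricative = 3.
/v/: voiced fricative = 4.
/ʀ/: rhotic = 7.
/j/: semivowel = 8.
/ð/: voiced fricative = 4.
/g/→/f/: 2→3 (rises) — ok.
/f/→/v/: 3→4 (rises) — ok.
/v/→/ʀ/: 4→7 (rises) — ok.
/ʀ/→/j/: 7→8 (rises) — ok.
/j/→/ð/: 8→4 (does not rise) — violation.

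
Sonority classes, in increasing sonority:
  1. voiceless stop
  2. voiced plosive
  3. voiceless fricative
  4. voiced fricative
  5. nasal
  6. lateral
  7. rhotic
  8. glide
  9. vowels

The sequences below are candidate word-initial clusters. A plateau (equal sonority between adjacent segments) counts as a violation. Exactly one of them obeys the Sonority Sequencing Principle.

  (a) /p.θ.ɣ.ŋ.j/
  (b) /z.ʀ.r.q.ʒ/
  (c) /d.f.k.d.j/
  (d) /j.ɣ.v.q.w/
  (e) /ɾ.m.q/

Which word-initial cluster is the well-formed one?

a

(a) sonority 1-3-4-5-8: well-formed.
(b) sonority 4-7-7-1-4: ill-formed.
(c) sonority 2-3-1-2-8: ill-formed.
(d) sonority 8-4-4-1-8: ill-formed.
(e) sonority 7-5-1: ill-formed.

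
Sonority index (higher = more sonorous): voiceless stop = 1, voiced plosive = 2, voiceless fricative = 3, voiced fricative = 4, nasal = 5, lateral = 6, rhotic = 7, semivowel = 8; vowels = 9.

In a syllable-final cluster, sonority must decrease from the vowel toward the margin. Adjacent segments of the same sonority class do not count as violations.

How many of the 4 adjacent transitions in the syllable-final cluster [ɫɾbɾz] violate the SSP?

2

/ɫ/: lateral = 6.
/ɾ/: rhotic = 7.
/b/: voiced plosive = 2.
/ɾ/: rhotic = 7.
/z/: voiced fricative = 4.
/ɫ/→/ɾ/: 6→7 (does not fall) — violation.
/ɾ/→/b/: 7→2 (falls) — ok.
/b/→/ɾ/: 2→7 (does not fall) — violation.
/ɾ/→/z/: 7→4 (falls) — ok.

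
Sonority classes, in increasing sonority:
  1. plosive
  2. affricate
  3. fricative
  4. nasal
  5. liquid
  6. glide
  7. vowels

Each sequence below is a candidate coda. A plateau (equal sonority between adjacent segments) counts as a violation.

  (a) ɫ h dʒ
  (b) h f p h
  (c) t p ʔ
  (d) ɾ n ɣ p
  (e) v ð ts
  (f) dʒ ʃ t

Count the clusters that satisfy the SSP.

2

(a) sonority 5-3-2: well-formed.
(b) sonority 3-3-1-3: ill-formed.
(c) sonority 1-1-1: ill-formed.
(d) sonority 5-4-3-1: well-formed.
(e) sonority 3-3-2: ill-formed.
(f) sonority 2-3-1: ill-formed.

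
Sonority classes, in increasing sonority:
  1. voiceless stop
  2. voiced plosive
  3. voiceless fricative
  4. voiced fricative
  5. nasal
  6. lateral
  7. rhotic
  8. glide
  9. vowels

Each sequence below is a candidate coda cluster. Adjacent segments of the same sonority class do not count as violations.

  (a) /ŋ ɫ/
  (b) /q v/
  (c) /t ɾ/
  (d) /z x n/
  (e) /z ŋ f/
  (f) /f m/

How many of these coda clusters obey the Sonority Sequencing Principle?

0

(a) sonority 5-6: ill-formed.
(b) sonority 1-4: ill-formed.
(c) sonority 1-7: ill-formed.
(d) sonority 4-3-5: ill-formed.
(e) sonority 4-5-3: ill-formed.
(f) sonority 3-5: ill-formed.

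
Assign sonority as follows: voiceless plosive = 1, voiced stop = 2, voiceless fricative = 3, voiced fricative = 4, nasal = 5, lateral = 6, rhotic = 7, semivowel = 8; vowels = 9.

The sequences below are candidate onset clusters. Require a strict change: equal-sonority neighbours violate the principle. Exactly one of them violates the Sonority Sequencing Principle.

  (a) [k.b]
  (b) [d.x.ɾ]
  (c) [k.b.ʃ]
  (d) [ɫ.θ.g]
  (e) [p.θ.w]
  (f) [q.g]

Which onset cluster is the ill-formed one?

d

(a) sonority 1-2: well-formed.
(b) sonority 2-3-7: well-formed.
(c) sonority 1-2-3: well-formed.
(d) sonority 6-3-2: ill-formed.
(e) sonority 1-3-8: well-formed.
(f) sonority 1-2: well-formed.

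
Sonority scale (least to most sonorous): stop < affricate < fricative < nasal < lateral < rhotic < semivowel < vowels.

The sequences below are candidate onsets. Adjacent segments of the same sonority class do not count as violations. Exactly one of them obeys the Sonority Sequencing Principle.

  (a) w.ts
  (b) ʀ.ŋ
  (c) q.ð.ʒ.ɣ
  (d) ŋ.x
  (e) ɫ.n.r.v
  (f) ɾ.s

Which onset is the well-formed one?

c

(a) sonority 7-2: ill-formed.
(b) sonority 6-4: ill-formed.
(c) sonority 1-3-3-3: well-formed.
(d) sonority 4-3: ill-formed.
(e) sonority 5-4-6-3: ill-formed.
(f) sonority 6-3: ill-formed.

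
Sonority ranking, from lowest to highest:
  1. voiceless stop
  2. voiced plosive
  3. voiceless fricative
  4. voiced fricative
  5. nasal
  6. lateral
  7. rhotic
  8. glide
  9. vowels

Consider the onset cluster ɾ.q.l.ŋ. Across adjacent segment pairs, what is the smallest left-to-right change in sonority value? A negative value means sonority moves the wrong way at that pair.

-6

/ɾ/ is a rhotic (sonority 7).
/q/ is a voiceless stop (sonority 1).
/l/ is a lateral (sonority 6).
/ŋ/ is a nasal (sonority 5).
/ɾ/→/q/: change -6.
/q/→/l/: change +5.
/l/→/ŋ/: change -1.
Minimum = -6.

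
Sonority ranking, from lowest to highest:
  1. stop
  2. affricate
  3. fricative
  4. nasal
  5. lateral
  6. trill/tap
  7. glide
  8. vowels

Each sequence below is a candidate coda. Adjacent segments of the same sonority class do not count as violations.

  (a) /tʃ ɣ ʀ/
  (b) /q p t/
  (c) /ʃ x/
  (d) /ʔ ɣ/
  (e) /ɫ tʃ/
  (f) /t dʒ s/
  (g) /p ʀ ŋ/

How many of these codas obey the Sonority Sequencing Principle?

3

(a) 2-3-6 → violates
(b) 1-1-1 → obeys
(c) 3-3 → obeys
(d) 1-3 → violates
(e) 5-2 → obeys
(f) 1-2-3 → violates
(g) 1-6-4 → violates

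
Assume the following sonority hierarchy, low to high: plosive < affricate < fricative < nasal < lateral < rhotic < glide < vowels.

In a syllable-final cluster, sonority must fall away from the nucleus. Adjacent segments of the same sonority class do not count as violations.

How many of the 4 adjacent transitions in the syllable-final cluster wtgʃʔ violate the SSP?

/w/ is a glide (sonority 7).
/t/ is a plosive (sonority 1).
/g/ is a plosive (sonority 1).
/ʃ/ is a fricative (sonority 3).
/ʔ/ is a plosive (sonority 1).
/w/→/t/: 7→1 (falls) — ok.
/t/→/g/: 1→1 (plateau, allowed) — ok.
/g/→/ʃ/: 1→3 (does not fall) — violation.
/ʃ/→/ʔ/: 3→1 (falls) — ok.

1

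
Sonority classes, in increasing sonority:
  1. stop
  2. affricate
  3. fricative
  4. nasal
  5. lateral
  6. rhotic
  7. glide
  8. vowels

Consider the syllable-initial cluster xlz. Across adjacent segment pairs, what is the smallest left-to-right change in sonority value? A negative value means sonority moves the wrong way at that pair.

-2

/x/ — fricative, sonority 3.
/l/ — lateral, sonority 5.
/z/ — fricative, sonority 3.
/x/→/l/: change +2.
/l/→/z/: change -2.
Minimum = -2.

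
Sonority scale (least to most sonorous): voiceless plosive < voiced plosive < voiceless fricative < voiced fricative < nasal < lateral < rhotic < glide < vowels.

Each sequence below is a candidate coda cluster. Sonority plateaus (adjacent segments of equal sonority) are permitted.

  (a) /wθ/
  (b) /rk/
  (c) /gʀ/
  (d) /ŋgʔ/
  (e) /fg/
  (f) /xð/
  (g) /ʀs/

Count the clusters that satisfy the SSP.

(a) sonority 8-3: well-formed.
(b) sonority 7-1: well-formed.
(c) sonority 2-7: ill-formed.
(d) sonority 5-2-1: well-formed.
(e) sonority 3-2: well-formed.
(f) sonority 3-4: ill-formed.
(g) sonority 7-3: well-formed.

5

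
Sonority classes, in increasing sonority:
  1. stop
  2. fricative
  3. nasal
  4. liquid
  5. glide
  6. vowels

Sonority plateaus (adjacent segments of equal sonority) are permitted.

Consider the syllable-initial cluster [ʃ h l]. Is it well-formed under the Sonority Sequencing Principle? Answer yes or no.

/ʃ/: fricative = 2.
/h/: fricative = 2.
/l/: liquid = 4.
The profile 2-2-4 is non-decreasing (plateaus allowed), so the syllable-initial cluster satisfies the SSP.

yes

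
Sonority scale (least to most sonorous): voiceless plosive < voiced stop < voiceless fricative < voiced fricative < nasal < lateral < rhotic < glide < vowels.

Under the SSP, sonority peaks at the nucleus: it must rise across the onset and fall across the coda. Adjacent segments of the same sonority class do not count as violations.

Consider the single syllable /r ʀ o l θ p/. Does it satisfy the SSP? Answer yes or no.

Onset: /r/ is a rhotic (sonority 7), /ʀ/ is a rhotic (sonority 7); then the nucleus /o/ (sonority 9).
Onset profile 7-7-9 — rises to the nucleus.
Coda: /l/ is a lateral (sonority 6), /θ/ is a voiceless fricative (sonority 3), /p/ is a voiceless plosive (sonority 1).
Coda profile 9-6-3-1 — falls from the nucleus.

yes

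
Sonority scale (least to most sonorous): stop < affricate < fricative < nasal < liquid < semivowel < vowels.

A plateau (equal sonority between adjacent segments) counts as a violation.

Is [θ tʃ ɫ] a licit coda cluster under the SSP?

/θ/: fricative = 3.
/tʃ/: affricate = 2.
/ɫ/: liquid = 5.
The profile is 3-2-5. Between /tʃ/ (2) and /ɫ/ (5) sonority does not fall, so the cluster violates the SSP.

no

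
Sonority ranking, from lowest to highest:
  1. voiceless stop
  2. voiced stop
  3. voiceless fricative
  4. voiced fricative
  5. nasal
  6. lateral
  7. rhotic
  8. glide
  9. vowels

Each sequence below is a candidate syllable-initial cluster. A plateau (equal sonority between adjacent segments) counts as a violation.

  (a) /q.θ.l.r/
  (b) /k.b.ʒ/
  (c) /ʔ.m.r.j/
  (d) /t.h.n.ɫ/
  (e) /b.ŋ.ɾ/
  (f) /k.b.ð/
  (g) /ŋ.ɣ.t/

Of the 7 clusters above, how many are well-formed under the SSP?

6

(a) sonority 1-3-6-7: well-formed.
(b) sonority 1-2-4: well-formed.
(c) sonority 1-5-7-8: well-formed.
(d) sonority 1-3-5-6: well-formed.
(e) sonority 2-5-7: well-formed.
(f) sonority 1-2-4: well-formed.
(g) sonority 5-4-1: ill-formed.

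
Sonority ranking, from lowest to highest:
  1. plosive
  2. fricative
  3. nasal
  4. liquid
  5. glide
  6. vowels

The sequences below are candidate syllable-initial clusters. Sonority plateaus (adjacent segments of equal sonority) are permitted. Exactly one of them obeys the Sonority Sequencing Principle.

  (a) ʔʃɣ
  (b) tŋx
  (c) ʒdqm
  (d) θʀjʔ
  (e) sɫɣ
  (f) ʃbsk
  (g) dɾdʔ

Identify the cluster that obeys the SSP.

(a) 1-2-2 → obeys
(b) 1-3-2 → violates
(c) 2-1-1-3 → violates
(d) 2-4-5-1 → violates
(e) 2-4-2 → violates
(f) 2-1-2-1 → violates
(g) 1-4-1-1 → violates

a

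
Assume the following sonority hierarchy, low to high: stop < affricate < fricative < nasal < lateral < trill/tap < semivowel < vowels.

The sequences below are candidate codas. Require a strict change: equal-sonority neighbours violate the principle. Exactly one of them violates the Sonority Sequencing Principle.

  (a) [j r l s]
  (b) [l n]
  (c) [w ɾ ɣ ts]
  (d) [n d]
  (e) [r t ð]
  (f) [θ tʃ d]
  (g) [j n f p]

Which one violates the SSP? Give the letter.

(a) 7-6-5-3 → obeys
(b) 5-4 → obeys
(c) 7-6-3-2 → obeys
(d) 4-1 → obeys
(e) 6-1-3 → violates
(f) 3-2-1 → obeys
(g) 7-4-3-1 → obeys

e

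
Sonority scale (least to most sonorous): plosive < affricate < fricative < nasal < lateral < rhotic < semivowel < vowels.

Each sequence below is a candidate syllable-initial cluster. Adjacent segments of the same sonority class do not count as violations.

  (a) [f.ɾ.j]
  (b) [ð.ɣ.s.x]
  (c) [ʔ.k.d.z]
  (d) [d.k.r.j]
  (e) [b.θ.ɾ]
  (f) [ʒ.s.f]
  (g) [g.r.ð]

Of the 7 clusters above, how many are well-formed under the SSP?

6

(a) [f.ɾ.j]: profile 3-6-7 — obeys.
(b) [ð.ɣ.s.x]: profile 3-3-3-3 — obeys.
(c) [ʔ.k.d.z]: profile 1-1-1-3 — obeys.
(d) [d.k.r.j]: profile 1-1-6-7 — obeys.
(e) [b.θ.ɾ]: profile 1-3-6 — obeys.
(f) [ʒ.s.f]: profile 3-3-3 — obeys.
(g) [g.r.ð]: profile 1-6-3 — violates.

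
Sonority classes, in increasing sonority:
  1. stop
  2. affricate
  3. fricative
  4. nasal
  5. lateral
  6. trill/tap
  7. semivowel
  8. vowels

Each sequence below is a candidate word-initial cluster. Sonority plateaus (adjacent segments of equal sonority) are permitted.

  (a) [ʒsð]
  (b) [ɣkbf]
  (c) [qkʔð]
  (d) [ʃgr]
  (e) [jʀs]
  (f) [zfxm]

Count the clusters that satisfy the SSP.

3

(a) 3-3-3 → obeys
(b) 3-1-1-3 → violates
(c) 1-1-1-3 → obeys
(d) 3-1-6 → violates
(e) 7-6-3 → violates
(f) 3-3-3-4 → obeys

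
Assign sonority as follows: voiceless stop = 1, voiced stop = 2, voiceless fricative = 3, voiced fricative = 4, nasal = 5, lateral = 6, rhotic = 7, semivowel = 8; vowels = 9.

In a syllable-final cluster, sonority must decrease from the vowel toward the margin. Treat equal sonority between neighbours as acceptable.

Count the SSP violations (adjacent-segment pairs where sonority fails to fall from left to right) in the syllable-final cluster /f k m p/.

1

/f/ is a voiceless fricative (sonority 3).
/k/ is a voiceless stop (sonority 1).
/m/ is a nasal (sonority 5).
/p/ is a voiceless stop (sonority 1).
/f/→/k/: 3→1 (falls) — ok.
/k/→/m/: 1→5 (does not fall) — violation.
/m/→/p/: 5→1 (falls) — ok.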